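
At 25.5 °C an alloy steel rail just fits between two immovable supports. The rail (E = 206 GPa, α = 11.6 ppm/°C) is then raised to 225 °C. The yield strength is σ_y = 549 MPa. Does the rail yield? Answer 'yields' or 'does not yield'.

ΔT = 199.5 K. Constrained thermal stress σ = E·α·ΔT = 206.0×10³ MPa × 11.6×10⁻⁶ × 199.5 = 477 MPa (compressive).
Compare to σ_y = 549 MPa: σ < σ_y, so it does not yield.

does not yield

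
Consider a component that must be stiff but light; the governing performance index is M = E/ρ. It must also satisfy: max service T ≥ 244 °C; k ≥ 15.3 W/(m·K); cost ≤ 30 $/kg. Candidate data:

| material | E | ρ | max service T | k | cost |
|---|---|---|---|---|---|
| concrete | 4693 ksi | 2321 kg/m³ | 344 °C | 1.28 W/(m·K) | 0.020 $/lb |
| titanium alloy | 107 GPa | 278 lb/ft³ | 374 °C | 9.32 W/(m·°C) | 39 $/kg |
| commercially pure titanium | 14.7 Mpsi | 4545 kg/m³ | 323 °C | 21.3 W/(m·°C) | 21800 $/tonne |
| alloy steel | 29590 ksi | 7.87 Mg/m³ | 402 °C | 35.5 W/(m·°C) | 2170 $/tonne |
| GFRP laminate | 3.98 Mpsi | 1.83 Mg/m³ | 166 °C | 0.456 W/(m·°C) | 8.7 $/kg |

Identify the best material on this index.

Screen on constraints: max service T ≥ 244 °C; k ≥ 15.3 W/(m·K); cost ≤ 30 $/kg. Survivors: commercially pure titanium, alloy steel.
Convert each candidate to consistent units, then evaluate M:
  commercially pure titanium: E = 101.4 GPa, ρ = 4545 kg/m³
  alloy steel: E = 204.0 GPa, ρ = 7870 kg/m³
  alloy steel: M = 25.9 MN·m/kg
  commercially pure titanium: M = 22.3 MN·m/kg
Highest index: alloy steel.

alloy steel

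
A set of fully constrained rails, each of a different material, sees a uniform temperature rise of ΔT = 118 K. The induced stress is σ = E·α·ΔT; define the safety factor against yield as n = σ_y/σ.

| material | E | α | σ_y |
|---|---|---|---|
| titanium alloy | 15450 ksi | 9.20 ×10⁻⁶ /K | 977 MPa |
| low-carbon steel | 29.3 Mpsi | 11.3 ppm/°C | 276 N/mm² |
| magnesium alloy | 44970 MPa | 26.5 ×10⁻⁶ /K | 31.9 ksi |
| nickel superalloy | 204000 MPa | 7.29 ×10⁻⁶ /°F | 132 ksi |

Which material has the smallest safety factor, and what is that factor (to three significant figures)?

low-carbon steel, n = 1.02

In consistent units (E in GPa, α in ×10⁻⁶/K, σ_y in MPa):
  titanium alloy: E = 106.5, α = 9.20, σ_y = 977.0 → σ = 116 MPa, n = 8.45
  low-carbon steel: E = 202.0, α = 11.3, σ_y = 276.0 → σ = 269 MPa, n = 1.02
  magnesium alloy: E = 44.97, α = 26.5, σ_y = 219.9 → σ = 141 MPa, n = 1.56
  nickel superalloy: E = 204.0, α = 13.1, σ_y = 910.1 → σ = 316 MPa, n = 2.88
The minimum is low-carbon steel at n = 1.02.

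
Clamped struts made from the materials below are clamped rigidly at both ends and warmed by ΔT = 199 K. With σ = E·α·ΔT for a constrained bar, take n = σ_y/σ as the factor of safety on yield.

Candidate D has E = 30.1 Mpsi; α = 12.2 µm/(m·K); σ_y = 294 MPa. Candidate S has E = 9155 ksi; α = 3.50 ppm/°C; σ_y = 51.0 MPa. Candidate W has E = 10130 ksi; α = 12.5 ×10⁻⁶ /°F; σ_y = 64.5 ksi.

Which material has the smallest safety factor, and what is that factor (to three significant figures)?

candidate D, n = 0.584

Converting E to GPa, α to ×10⁻⁶/K, σ_y to MPa, then σ and n for each:
  candidate D: E = 207.5, α = 12.2, σ_y = 294.0 → σ = 504 MPa, n = 0.584
  candidate S: E = 63.12, α = 3.50, σ_y = 51.00 → σ = 44.0 MPa, n = 1.16
  candidate W: E = 69.84, α = 22.5, σ_y = 444.7 → σ = 313 MPa, n = 1.42
Smallest n: candidate D with n = 0.584.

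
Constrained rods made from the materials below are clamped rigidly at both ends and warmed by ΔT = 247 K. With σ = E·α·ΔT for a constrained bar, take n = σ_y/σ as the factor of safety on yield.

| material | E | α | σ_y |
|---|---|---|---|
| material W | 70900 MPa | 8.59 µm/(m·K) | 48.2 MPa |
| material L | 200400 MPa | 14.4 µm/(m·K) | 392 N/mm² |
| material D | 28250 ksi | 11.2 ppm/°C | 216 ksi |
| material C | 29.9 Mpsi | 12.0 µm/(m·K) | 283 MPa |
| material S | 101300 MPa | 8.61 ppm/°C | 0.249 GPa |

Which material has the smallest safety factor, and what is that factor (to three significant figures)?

With everything in SI (GPa, ×10⁻⁶/K, MPa):
  material W: E = 70.90, α = 8.59, σ_y = 48.20 → σ = 150 MPa, n = 0.320
  material L: E = 200.4, α = 14.4, σ_y = 392.0 → σ = 713 MPa, n = 0.550
  material D: E = 194.8, α = 11.2, σ_y = 1489 → σ = 539 MPa, n = 2.76
  material C: E = 206.2, α = 12.0, σ_y = 283.0 → σ = 611 MPa, n = 0.463
  material S: E = 101.3, α = 8.61, σ_y = 249.0 → σ = 215 MPa, n = 1.16
Material W has the lowest safety factor, n = 0.320.

material W, n = 0.320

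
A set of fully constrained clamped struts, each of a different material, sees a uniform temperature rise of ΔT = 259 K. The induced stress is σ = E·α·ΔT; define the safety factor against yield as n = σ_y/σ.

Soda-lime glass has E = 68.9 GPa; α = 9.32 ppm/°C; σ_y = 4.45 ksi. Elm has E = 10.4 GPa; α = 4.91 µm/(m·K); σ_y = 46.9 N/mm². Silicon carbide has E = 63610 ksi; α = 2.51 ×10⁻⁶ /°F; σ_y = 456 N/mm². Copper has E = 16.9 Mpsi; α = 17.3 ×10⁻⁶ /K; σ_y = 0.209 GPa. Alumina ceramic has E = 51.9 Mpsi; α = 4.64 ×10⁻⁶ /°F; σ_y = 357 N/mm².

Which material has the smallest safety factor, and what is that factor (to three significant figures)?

soda-lime glass, n = 0.184

With everything in SI (GPa, ×10⁻⁶/K, MPa):
  soda-lime glass: E = 68.90, α = 9.32, σ_y = 30.68 → σ = 166 MPa, n = 0.184
  elm: E = 10.40, α = 4.91, σ_y = 46.90 → σ = 13.2 MPa, n = 3.55
  silicon carbide: E = 438.6, α = 4.52, σ_y = 456.0 → σ = 513 MPa, n = 0.889
  copper: E = 116.5, α = 17.3, σ_y = 209.0 → σ = 522 MPa, n = 0.400
  alumina ceramic: E = 357.8, α = 8.35, σ_y = 357.0 → σ = 774 MPa, n = 0.461
The minimum is soda-lime glass at n = 0.184.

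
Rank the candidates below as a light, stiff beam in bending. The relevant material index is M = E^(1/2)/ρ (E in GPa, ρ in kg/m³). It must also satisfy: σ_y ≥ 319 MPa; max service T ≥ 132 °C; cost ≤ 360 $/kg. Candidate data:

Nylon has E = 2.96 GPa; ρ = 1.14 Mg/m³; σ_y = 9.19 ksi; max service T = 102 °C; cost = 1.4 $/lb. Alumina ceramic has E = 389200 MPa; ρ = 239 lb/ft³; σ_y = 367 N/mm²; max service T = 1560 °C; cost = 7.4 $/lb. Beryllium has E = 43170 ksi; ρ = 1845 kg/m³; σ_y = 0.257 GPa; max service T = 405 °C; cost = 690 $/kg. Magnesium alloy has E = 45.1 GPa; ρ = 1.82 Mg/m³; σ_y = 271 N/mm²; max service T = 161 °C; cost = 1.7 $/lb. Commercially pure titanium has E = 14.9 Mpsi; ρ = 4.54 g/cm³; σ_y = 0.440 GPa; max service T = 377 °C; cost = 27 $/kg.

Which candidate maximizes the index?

alumina ceramic

Screen on constraints: σ_y ≥ 319 MPa; max service T ≥ 132 °C; cost ≤ 360 $/kg. Survivors: alumina ceramic, commercially pure titanium.
Convert each candidate to consistent units, then evaluate M:
  alumina ceramic: E = 389.2 GPa, ρ = 3828 kg/m³
  commercially pure titanium: E = 102.7 GPa, ρ = 4540 kg/m³
  alumina ceramic: M = 5.15×10⁻³
  commercially pure titanium: M = 2.23×10⁻³
The maximum is for alumina ceramic.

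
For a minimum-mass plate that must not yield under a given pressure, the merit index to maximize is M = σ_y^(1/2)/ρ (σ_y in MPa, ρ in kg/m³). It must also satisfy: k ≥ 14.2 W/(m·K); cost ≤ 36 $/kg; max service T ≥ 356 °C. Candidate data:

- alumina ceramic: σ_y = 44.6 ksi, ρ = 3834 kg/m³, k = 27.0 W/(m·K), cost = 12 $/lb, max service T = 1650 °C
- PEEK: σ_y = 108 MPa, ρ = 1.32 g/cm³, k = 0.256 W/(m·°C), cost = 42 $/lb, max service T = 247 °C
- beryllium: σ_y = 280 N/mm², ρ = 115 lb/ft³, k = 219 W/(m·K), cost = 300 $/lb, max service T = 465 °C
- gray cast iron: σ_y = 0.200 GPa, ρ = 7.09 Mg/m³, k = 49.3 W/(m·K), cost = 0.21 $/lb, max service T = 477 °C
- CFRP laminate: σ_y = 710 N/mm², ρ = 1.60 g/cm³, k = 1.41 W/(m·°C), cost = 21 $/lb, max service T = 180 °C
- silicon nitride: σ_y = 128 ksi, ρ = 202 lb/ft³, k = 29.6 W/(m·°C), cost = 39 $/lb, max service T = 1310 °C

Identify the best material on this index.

Screen on constraints: k ≥ 14.2 W/(m·K); cost ≤ 36 $/kg; max service T ≥ 356 °C. Survivors: alumina ceramic, gray cast iron.
After converting to SI:
  alumina ceramic: σ_y = 307.5 MPa, ρ = 3834 kg/m³
  gray cast iron: σ_y = 200.0 MPa, ρ = 7090 kg/m³
  alumina ceramic: M = 4.57×10⁻³
  gray cast iron: M = 1.99×10⁻³
Highest index: alumina ceramic.

alumina ceramic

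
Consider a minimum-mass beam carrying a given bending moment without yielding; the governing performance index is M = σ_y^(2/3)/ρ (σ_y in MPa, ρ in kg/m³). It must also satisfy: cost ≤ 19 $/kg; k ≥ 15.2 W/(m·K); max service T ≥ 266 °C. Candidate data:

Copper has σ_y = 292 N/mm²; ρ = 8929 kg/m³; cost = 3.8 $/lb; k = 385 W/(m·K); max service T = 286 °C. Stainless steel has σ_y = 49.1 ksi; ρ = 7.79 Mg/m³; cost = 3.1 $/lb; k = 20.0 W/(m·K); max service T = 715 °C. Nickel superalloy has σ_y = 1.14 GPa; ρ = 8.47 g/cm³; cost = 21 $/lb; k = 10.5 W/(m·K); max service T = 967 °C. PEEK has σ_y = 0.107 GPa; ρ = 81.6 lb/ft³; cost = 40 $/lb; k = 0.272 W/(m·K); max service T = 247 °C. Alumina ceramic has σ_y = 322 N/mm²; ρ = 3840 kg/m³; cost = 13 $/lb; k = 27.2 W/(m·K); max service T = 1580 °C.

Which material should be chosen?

stainless steel

Screen on constraints: cost ≤ 19 $/kg; k ≥ 15.2 W/(m·K); max service T ≥ 266 °C. Survivors: copper, stainless steel.
Putting every candidate on a common basis:
  copper: σ_y = 292.0 MPa, ρ = 8929 kg/m³
  stainless steel: σ_y = 338.5 MPa, ρ = 7790 kg/m³
  stainless steel: M = 6.24×10⁻³
  copper: M = 4.93×10⁻³
Stainless steel ranks first.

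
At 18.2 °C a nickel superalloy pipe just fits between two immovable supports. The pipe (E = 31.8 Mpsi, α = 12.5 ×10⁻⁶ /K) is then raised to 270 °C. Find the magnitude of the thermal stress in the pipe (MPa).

690 MPa

E = 31.8 Mpsi = 219.3 GPa.
ΔT = 251.8 K. Constrained thermal stress σ = E·α·ΔT = 219.3×10³ MPa × 12.5×10⁻⁶ × 251.8 = 690 MPa (compressive).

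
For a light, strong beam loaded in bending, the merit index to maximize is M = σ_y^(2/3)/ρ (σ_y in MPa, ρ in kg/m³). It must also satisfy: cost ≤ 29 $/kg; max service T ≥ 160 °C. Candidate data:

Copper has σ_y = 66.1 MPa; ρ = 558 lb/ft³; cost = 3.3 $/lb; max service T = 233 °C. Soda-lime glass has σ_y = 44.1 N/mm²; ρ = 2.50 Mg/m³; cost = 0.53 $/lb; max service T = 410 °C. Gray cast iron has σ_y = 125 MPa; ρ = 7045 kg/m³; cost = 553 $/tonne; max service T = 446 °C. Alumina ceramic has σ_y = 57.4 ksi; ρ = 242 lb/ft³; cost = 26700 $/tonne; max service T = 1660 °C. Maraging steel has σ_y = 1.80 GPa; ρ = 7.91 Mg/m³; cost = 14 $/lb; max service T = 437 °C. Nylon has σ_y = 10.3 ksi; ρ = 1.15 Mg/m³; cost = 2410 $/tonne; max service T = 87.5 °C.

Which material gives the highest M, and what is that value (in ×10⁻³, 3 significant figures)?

Screen on constraints: cost ≤ 29 $/kg; max service T ≥ 160 °C. Survivors: copper, soda-lime glass, gray cast iron, alumina ceramic.
Convert each candidate to consistent units, then evaluate M:
  copper: σ_y = 66.10 MPa, ρ = 8938 kg/m³
  soda-lime glass: σ_y = 44.10 MPa, ρ = 2500 kg/m³
  gray cast iron: σ_y = 125.0 MPa, ρ = 7045 kg/m³
  alumina ceramic: σ_y = 395.8 MPa, ρ = 3876 kg/m³
  alumina ceramic: M = 13.9×10⁻³
  soda-lime glass: M = 4.99×10⁻³
  gray cast iron: M = 3.55×10⁻³
  copper: M = 1.83×10⁻³
Alumina ceramic has the largest M.

alumina ceramic, M = 13.9×10⁻³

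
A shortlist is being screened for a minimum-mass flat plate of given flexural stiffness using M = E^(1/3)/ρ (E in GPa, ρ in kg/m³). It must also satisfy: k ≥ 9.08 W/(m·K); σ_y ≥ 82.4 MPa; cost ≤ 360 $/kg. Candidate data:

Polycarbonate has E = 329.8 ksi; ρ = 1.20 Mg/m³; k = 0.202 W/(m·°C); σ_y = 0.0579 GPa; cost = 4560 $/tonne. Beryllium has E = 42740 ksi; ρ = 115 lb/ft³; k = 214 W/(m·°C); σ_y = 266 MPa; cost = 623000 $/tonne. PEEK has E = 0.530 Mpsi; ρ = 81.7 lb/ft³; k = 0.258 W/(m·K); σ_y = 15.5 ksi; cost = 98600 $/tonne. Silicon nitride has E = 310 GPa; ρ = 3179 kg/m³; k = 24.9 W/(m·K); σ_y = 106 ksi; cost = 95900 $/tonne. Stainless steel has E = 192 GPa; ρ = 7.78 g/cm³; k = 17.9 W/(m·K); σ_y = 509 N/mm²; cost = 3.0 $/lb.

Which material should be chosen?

silicon nitride

Screen on constraints: k ≥ 9.08 W/(m·K); σ_y ≥ 82.4 MPa; cost ≤ 360 $/kg. Survivors: silicon nitride, stainless steel.
Normalizing units and computing the index:
  silicon nitride: E = 310.0 GPa, ρ = 3179 kg/m³
  stainless steel: E = 192.0 GPa, ρ = 7780 kg/m³
  silicon nitride: M = 2.13×10⁻³
  stainless steel: M = 0.742×10⁻³
Silicon nitride ranks first.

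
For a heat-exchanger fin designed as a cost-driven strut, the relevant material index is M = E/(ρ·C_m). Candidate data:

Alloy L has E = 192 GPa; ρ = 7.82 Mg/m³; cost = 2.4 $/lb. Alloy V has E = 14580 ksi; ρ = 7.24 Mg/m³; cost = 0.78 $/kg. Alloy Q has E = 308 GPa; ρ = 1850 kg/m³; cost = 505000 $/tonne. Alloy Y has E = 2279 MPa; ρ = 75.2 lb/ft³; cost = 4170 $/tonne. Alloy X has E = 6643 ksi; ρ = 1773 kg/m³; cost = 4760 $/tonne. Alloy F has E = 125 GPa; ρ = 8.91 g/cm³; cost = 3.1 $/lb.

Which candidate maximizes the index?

alloy V

Putting every candidate on a common basis:
  alloy L: E = 192.0 GPa, ρ = 7820 kg/m³, cost = 5.291 $/kg
  alloy V: E = 100.5 GPa, ρ = 7240 kg/m³, cost = 0.7800 $/kg
  alloy Q: E = 308.0 GPa, ρ = 1850 kg/m³, cost = 505.0 $/kg
  alloy Y: E = 2.279 GPa, ρ = 1205 kg/m³, cost = 4.170 $/kg
  alloy X: E = 45.80 GPa, ρ = 1773 kg/m³, cost = 4.760 $/kg
  alloy F: E = 125.0 GPa, ρ = 8910 kg/m³, cost = 6.834 $/kg
  alloy V: M = 17.8 MN·m per $
  alloy X: M = 5.43 MN·m per $
  alloy L: M = 4.64 MN·m per $
  alloy F: M = 2.05 MN·m per $
  alloy Y: M = 0.454 MN·m per $
  alloy Q: M = 0.330 MN·m per $
The maximum is for alloy V.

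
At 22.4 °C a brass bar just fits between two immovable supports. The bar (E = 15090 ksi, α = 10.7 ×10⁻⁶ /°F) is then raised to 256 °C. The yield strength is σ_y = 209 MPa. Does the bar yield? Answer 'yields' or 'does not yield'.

yields

E = 15090 ksi = 104.0 GPa.
α = 10.7×10⁻⁶/°F × 9/5 = 19.3×10⁻⁶/K.
ΔT = 233.6 K. Constrained thermal stress σ = E·α·ΔT = 104.0×10³ MPa × 19.3×10⁻⁶ × 233.6 = 468 MPa (compressive).
Compare to σ_y = 209 MPa: σ ≥ σ_y, so it yields.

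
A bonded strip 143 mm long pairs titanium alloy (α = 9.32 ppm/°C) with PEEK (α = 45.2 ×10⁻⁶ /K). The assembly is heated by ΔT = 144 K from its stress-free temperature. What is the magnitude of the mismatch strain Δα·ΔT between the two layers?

Δα = |9.32 − 45.2|×10⁻⁶/K = 35.9×10⁻⁶/K.
Mismatch strain = Δα·ΔT = 35.9×10⁻⁶ × 144.0 = 5.17×10⁻³.

5.17×10⁻³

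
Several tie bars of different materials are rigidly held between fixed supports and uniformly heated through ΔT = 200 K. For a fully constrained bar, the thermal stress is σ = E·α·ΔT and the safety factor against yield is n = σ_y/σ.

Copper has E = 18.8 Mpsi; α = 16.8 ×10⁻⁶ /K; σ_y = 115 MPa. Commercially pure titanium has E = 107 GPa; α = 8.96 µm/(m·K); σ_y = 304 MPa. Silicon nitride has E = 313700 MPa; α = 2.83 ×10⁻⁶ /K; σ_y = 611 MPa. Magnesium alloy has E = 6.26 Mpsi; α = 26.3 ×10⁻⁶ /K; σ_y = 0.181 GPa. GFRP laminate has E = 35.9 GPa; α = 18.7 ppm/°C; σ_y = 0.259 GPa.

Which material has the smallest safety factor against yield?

copper

Converting E to GPa, α to ×10⁻⁶/K, σ_y to MPa, then σ and n for each:
  copper: E = 129.6, α = 16.8, σ_y = 115.0 → σ = 436 MPa, n = 0.264
  commercially pure titanium: E = 107.0, α = 8.96, σ_y = 304.0 → σ = 192 MPa, n = 1.59
  silicon nitride: E = 313.7, α = 2.83, σ_y = 611.0 → σ = 178 MPa, n = 3.44
  magnesium alloy: E = 43.16, α = 26.3, σ_y = 181.0 → σ = 227 MPa, n = 0.797
  GFRP laminate: E = 35.90, α = 18.7, σ_y = 259.0 → σ = 134 MPa, n = 1.93
The minimum is copper at n = 0.264.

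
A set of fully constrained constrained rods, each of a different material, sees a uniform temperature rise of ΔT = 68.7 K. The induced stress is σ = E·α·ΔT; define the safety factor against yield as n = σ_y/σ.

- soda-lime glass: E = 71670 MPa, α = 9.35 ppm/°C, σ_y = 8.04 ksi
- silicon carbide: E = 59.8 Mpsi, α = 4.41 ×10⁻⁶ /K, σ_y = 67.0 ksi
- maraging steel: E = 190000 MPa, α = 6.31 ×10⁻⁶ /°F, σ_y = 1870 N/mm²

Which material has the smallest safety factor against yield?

soda-lime glass

In consistent units (E in GPa, α in ×10⁻⁶/K, σ_y in MPa):
  soda-lime glass: E = 71.67, α = 9.35, σ_y = 55.43 → σ = 46.0 MPa, n = 1.20
  silicon carbide: E = 412.3, α = 4.41, σ_y = 461.9 → σ = 125 MPa, n = 3.70
  maraging steel: E = 190.0, α = 11.4, σ_y = 1870 → σ = 148 MPa, n = 12.6
Smallest n: soda-lime glass with n = 1.20.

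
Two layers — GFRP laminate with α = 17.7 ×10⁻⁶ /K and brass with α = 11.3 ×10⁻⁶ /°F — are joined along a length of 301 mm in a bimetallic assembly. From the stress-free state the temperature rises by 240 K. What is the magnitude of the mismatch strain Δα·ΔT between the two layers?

brass: α = 11.3×10⁻⁶/°F × 9/5 = 20.3×10⁻⁶/K.
Δα = |17.7 − 20.3|×10⁻⁶/K = 2.64×10⁻⁶/K.
Mismatch strain = Δα·ΔT = 2.64×10⁻⁶ × 240.0 = 6.34×10⁻⁴.

6.34×10⁻⁴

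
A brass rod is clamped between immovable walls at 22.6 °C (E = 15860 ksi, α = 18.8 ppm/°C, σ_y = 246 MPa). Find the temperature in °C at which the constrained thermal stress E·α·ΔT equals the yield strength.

142 °C

E = 15860 ksi = 109.4 GPa.
E·α·ΔT = 246.0 MPa ⇒ ΔT = 246.0 / (109.4×10³ × 18.8×10⁻⁶) = 119.7 K.
T = 22.6 + 119.7 = 142.3 °C.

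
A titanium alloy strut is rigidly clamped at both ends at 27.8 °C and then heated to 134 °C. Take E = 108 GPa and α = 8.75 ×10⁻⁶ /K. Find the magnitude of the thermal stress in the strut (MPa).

100 MPa

ΔT = 106.2 K. Constrained thermal stress σ = E·α·ΔT = 108.0×10³ MPa × 8.75×10⁻⁶ × 106.2 = 100 MPa (compressive).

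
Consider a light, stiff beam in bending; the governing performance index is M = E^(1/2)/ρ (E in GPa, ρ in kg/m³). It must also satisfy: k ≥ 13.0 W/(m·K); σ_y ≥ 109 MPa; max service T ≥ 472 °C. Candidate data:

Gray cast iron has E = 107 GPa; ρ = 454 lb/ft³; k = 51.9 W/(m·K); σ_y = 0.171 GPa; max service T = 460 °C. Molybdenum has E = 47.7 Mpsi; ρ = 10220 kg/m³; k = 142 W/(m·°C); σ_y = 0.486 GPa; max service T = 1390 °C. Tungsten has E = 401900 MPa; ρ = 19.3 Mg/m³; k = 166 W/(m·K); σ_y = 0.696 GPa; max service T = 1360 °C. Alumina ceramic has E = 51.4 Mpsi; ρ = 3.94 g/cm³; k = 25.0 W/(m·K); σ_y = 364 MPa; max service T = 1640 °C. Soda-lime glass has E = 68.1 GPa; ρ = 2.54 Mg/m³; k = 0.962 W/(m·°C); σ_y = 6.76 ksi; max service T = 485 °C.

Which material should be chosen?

Screen on constraints: k ≥ 13.0 W/(m·K); σ_y ≥ 109 MPa; max service T ≥ 472 °C. Survivors: molybdenum, tungsten, alumina ceramic.
Normalizing units and computing the index:
  molybdenum: E = 328.9 GPa, ρ = 10220 kg/m³
  tungsten: E = 401.9 GPa, ρ = 19300 kg/m³
  alumina ceramic: E = 354.4 GPa, ρ = 3940 kg/m³
  alumina ceramic: M = 4.78×10⁻³
  molybdenum: M = 1.77×10⁻³
  tungsten: M = 1.04×10⁻³
Highest index: alumina ceramic.

alumina ceramic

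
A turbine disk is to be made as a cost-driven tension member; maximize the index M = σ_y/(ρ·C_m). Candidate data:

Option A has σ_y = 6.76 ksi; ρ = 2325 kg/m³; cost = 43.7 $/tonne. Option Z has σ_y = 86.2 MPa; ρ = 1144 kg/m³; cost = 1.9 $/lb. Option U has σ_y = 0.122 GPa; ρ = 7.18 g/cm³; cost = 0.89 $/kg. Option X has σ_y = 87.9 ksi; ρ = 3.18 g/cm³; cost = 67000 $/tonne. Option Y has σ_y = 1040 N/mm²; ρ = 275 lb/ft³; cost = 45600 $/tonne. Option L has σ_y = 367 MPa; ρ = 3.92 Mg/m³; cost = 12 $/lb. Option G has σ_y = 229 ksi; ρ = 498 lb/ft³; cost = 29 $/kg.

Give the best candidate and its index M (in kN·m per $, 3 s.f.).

option A, M = 459 kN·m per $

Normalizing units and computing the index:
  option A: σ_y = 46.61 MPa, ρ = 2325 kg/m³, cost = 0.04370 $/kg
  option Z: σ_y = 86.20 MPa, ρ = 1144 kg/m³, cost = 4.189 $/kg
  option U: σ_y = 122.0 MPa, ρ = 7180 kg/m³, cost = 0.8900 $/kg
  option X: σ_y = 606.0 MPa, ρ = 3180 kg/m³, cost = 67.00 $/kg
  option Y: σ_y = 1040 MPa, ρ = 4405 kg/m³, cost = 45.60 $/kg
  option L: σ_y = 367.0 MPa, ρ = 3920 kg/m³, cost = 26.46 $/kg
  option G: σ_y = 1579 MPa, ρ = 7977 kg/m³, cost = 29.00 $/kg
  option A: M = 459 kN·m per $
  option U: M = 19.1 kN·m per $
  option Z: M = 18.0 kN·m per $
  option G: M = 6.83 kN·m per $
  option Y: M = 5.18 kN·m per $
  option L: M = 3.54 kN·m per $
  option X: M = 2.84 kN·m per $
Option A has the largest M.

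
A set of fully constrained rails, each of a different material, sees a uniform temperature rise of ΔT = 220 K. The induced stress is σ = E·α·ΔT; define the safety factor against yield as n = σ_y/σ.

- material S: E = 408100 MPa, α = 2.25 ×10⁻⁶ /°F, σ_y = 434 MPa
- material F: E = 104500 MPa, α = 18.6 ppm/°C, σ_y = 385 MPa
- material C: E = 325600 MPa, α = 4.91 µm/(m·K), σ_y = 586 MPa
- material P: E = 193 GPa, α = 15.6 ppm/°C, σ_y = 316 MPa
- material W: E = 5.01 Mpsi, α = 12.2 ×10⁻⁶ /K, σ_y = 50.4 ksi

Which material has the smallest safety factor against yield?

Per material, after unit conversion:
  material S: E = 408.1, α = 4.05, σ_y = 434.0 → σ = 364 MPa, n = 1.19
  material F: E = 104.5, α = 18.6, σ_y = 385.0 → σ = 428 MPa, n = 0.900
  material C: E = 325.6, α = 4.91, σ_y = 586.0 → σ = 352 MPa, n = 1.67
  material P: E = 193.0, α = 15.6, σ_y = 316.0 → σ = 662 MPa, n = 0.477
  material W: E = 34.54, α = 12.2, σ_y = 347.5 → σ = 92.7 MPa, n = 3.75
Smallest n: material P with n = 0.477.

material P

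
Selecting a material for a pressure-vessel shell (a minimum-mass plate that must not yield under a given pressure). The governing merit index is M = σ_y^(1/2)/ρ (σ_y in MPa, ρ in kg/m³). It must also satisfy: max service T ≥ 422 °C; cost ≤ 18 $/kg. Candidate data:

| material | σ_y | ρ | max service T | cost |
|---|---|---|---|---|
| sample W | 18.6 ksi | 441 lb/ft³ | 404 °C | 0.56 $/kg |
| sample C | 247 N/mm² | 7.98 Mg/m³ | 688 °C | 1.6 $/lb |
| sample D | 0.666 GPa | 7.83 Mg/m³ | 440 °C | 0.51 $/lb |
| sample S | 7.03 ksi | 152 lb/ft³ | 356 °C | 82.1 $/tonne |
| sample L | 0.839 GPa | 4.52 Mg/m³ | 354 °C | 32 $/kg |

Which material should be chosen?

Screen on constraints: max service T ≥ 422 °C; cost ≤ 18 $/kg. Survivors: sample C, sample D.
Putting every candidate on a common basis:
  sample C: σ_y = 247.0 MPa, ρ = 7980 kg/m³
  sample D: σ_y = 666.0 MPa, ρ = 7830 kg/m³
  sample D: M = 3.30×10⁻³
  sample C: M = 1.97×10⁻³
Sample D has the largest M.

sample D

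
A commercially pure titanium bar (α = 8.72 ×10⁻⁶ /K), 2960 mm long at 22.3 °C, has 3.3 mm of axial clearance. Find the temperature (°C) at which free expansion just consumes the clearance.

150 °C

α·L₀·ΔT = 3.3 mm ⇒ ΔT = 3.3 / (8.72×10⁻⁶ × 2960.0) = 127.9 K.
T = 22.3 + 127.9 = 150.2 °C.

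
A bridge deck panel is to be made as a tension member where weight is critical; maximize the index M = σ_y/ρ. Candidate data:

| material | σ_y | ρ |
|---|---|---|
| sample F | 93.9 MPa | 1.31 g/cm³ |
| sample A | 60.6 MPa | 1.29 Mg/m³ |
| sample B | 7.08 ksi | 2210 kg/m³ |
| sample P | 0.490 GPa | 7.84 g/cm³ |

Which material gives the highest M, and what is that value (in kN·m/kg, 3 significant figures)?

After converting to SI:
  sample F: σ_y = 93.90 MPa, ρ = 1310 kg/m³
  sample A: σ_y = 60.60 MPa, ρ = 1290 kg/m³
  sample B: σ_y = 48.81 MPa, ρ = 2210 kg/m³
  sample P: σ_y = 490.0 MPa, ρ = 7840 kg/m³
  sample F: M = 71.7 kN·m/kg
  sample P: M = 62.5 kN·m/kg
  sample A: M = 47.0 kN·m/kg
  sample B: M = 22.1 kN·m/kg
Sample F has the largest M.

sample F, M = 71.7 kN·m/kg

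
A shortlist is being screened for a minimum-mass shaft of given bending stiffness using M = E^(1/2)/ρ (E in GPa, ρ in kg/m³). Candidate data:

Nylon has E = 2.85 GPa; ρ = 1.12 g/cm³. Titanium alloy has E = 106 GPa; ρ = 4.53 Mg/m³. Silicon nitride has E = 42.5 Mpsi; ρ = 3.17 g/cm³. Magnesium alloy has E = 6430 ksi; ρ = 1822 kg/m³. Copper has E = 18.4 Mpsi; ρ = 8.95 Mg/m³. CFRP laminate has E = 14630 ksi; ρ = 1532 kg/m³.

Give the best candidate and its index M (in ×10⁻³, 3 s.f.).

CFRP laminate, M = 6.56×10⁻³

Putting every candidate on a common basis:
  nylon: E = 2.850 GPa, ρ = 1120 kg/m³
  titanium alloy: E = 106.0 GPa, ρ = 4530 kg/m³
  silicon nitride: E = 293.0 GPa, ρ = 3170 kg/m³
  magnesium alloy: E = 44.33 GPa, ρ = 1822 kg/m³
  copper: E = 126.9 GPa, ρ = 8950 kg/m³
  CFRP laminate: E = 100.9 GPa, ρ = 1532 kg/m³
  CFRP laminate: M = 6.56×10⁻³
  silicon nitride: M = 5.40×10⁻³
  magnesium alloy: M = 3.65×10⁻³
  titanium alloy: M = 2.27×10⁻³
  nylon: M = 1.51×10⁻³
  copper: M = 1.26×10⁻³
Highest index: CFRP laminate.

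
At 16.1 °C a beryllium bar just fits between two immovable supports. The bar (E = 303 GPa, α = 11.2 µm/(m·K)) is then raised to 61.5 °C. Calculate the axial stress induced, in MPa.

154 MPa

ΔT = 45.40 K. Constrained thermal stress σ = E·α·ΔT = 303.0×10³ MPa × 11.2×10⁻⁶ × 45.40 = 154 MPa (compressive).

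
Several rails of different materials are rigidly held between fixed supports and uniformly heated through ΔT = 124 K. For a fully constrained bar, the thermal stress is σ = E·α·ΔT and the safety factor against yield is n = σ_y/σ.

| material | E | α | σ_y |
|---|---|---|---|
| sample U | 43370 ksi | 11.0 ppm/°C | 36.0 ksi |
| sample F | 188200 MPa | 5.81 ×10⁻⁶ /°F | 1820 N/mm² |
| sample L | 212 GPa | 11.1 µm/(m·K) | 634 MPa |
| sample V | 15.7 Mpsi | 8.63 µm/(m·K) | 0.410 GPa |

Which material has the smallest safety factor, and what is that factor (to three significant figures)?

In consistent units (E in GPa, α in ×10⁻⁶/K, σ_y in MPa):
  sample U: E = 299.0, α = 11.0, σ_y = 248.2 → σ = 408 MPa, n = 0.609
  sample F: E = 188.2, α = 10.5, σ_y = 1820 → σ = 244 MPa, n = 7.46
  sample L: E = 212.0, α = 11.1, σ_y = 634.0 → σ = 292 MPa, n = 2.17
  sample V: E = 108.2, α = 8.63, σ_y = 410.0 → σ = 116 MPa, n = 3.54
Sample U has the lowest safety factor, n = 0.609.

sample U, n = 0.609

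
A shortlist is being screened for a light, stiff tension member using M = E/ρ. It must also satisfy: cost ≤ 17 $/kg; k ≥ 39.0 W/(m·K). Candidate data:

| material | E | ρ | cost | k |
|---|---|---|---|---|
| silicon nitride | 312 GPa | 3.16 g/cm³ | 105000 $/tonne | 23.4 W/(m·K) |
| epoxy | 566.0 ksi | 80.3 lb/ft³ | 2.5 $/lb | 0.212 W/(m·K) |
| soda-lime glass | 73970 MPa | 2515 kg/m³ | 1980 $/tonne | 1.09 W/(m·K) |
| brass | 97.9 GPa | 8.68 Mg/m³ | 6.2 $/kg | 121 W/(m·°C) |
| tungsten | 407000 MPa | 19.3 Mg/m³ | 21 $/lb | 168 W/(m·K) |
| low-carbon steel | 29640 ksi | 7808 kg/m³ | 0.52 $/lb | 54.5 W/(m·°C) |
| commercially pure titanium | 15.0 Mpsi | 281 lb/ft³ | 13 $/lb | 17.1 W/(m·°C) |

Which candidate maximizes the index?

low-carbon steel

Screen on constraints: cost ≤ 17 $/kg; k ≥ 39.0 W/(m·K). Survivors: brass, low-carbon steel.
After converting to SI:
  brass: E = 97.90 GPa, ρ = 8680 kg/m³
  low-carbon steel: E = 204.4 GPa, ρ = 7808 kg/m³
  low-carbon steel: M = 26.2 MN·m/kg
  brass: M = 11.3 MN·m/kg
The maximum is for low-carbon steel.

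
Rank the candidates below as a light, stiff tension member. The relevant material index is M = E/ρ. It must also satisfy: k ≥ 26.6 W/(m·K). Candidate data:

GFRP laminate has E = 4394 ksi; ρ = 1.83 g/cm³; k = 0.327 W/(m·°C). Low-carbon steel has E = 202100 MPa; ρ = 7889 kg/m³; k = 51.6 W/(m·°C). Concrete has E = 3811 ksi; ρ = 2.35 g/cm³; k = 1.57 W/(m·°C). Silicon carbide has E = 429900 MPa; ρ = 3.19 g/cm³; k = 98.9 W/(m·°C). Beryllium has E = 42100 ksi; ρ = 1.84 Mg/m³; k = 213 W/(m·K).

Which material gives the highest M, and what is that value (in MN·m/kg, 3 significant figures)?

Screen on constraints: k ≥ 26.6 W/(m·K). Survivors: low-carbon steel, silicon carbide, beryllium.
Putting every candidate on a common basis:
  low-carbon steel: E = 202.1 GPa, ρ = 7889 kg/m³
  silicon carbide: E = 429.9 GPa, ρ = 3190 kg/m³
  beryllium: E = 290.3 GPa, ρ = 1840 kg/m³
  beryllium: M = 158 MN·m/kg
  silicon carbide: M = 135 MN·m/kg
  low-carbon steel: M = 25.6 MN·m/kg
Beryllium ranks first.

beryllium, M = 158 MN·m/kg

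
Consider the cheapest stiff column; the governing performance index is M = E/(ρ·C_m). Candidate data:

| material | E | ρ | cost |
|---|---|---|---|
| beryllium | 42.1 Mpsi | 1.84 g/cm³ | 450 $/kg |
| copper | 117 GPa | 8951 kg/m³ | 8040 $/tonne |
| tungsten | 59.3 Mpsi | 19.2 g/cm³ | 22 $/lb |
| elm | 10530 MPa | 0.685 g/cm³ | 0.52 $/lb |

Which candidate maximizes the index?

In SI units:
  beryllium: E = 290.3 GPa, ρ = 1840 kg/m³, cost = 450.0 $/kg
  copper: E = 117.0 GPa, ρ = 8951 kg/m³, cost = 8.040 $/kg
  tungsten: E = 408.9 GPa, ρ = 19200 kg/m³, cost = 48.50 $/kg
  elm: E = 10.53 GPa, ρ = 685.0 kg/m³, cost = 1.146 $/kg
  elm: M = 13.4 MN·m per $
  copper: M = 1.63 MN·m per $
  tungsten: M = 0.439 MN·m per $
  beryllium: M = 0.351 MN·m per $
The maximum is for elm.

elm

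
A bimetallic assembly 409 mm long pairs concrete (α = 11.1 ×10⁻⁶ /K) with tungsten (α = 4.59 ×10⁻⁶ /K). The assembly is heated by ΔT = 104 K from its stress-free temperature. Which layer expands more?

concrete

α(concrete) = 11.1×10⁻⁶/K vs α(tungsten) = 4.59×10⁻⁶/K.
Higher α expands more for the same ΔT: concrete.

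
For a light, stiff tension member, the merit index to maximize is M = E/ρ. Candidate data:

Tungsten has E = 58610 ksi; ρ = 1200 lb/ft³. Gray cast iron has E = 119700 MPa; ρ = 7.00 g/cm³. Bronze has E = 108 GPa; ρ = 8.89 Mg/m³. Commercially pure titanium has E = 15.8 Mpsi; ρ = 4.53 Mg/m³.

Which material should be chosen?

Putting every candidate on a common basis:
  tungsten: E = 404.1 GPa, ρ = 19220 kg/m³
  gray cast iron: E = 119.7 GPa, ρ = 7000 kg/m³
  bronze: E = 108.0 GPa, ρ = 8890 kg/m³
  commercially pure titanium: E = 108.9 GPa, ρ = 4530 kg/m³
  commercially pure titanium: M = 24.0 MN·m/kg
  tungsten: M = 21.0 MN·m/kg
  gray cast iron: M = 17.1 MN·m/kg
  bronze: M = 12.1 MN·m/kg
The maximum is for commercially pure titanium.

commercially pure titanium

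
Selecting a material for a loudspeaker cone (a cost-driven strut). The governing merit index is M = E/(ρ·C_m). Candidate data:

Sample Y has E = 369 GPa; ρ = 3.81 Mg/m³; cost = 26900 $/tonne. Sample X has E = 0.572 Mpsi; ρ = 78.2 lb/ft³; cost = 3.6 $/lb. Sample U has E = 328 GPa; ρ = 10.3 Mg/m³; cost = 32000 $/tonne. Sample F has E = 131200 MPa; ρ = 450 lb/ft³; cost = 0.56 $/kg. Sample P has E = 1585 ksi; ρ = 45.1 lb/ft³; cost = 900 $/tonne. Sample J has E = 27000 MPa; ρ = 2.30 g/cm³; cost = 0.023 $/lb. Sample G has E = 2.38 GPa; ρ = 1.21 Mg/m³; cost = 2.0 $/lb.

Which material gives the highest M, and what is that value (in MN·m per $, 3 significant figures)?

sample J, M = 232 MN·m per $

Convert each candidate to consistent units, then evaluate M:
  sample Y: E = 369.0 GPa, ρ = 3810 kg/m³, cost = 26.90 $/kg
  sample X: E = 3.944 GPa, ρ = 1253 kg/m³, cost = 7.937 $/kg
  sample U: E = 328.0 GPa, ρ = 10300 kg/m³, cost = 32.00 $/kg
  sample F: E = 131.2 GPa, ρ = 7208 kg/m³, cost = 0.5600 $/kg
  sample P: E = 10.93 GPa, ρ = 722.4 kg/m³, cost = 0.9000 $/kg
  sample J: E = 27.00 GPa, ρ = 2300 kg/m³, cost = 0.05071 $/kg
  sample G: E = 2.380 GPa, ρ = 1210 kg/m³, cost = 4.409 $/kg
  sample J: M = 232 MN·m per $
  sample F: M = 32.5 MN·m per $
  sample P: M = 16.8 MN·m per $
  sample Y: M = 3.60 MN·m per $
  sample U: M = 0.995 MN·m per $
  sample G: M = 0.446 MN·m per $
  sample X: M = 0.397 MN·m per $
The maximum is for sample J.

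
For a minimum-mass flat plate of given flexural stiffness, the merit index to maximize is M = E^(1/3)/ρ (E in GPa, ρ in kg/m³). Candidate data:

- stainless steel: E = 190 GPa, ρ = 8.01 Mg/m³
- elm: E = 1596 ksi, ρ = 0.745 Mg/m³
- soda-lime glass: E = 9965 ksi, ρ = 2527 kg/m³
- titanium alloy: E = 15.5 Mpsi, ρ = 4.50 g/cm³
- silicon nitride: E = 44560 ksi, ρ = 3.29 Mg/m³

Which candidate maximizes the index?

Convert each candidate to consistent units, then evaluate M:
  stainless steel: E = 190.0 GPa, ρ = 8010 kg/m³
  elm: E = 11.00 GPa, ρ = 745.0 kg/m³
  soda-lime glass: E = 68.71 GPa, ρ = 2527 kg/m³
  titanium alloy: E = 106.9 GPa, ρ = 4500 kg/m³
  silicon nitride: E = 307.2 GPa, ρ = 3290 kg/m³
  elm: M = 2.99×10⁻³
  silicon nitride: M = 2.05×10⁻³
  soda-lime glass: M = 1.62×10⁻³
  titanium alloy: M = 1.05×10⁻³
  stainless steel: M = 0.718×10⁻³
Elm ranks first.

elm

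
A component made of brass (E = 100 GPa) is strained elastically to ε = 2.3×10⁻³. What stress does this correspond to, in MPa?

σ = E·ε = 100000 MPa × 2.3×10⁻³ = 230 MPa.

230 MPa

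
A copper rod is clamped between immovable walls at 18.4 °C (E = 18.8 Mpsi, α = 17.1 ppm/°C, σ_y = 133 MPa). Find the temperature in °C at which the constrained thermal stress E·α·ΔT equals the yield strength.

E = 18.8 Mpsi = 129.6 GPa.
E·α·ΔT = 133.0 MPa ⇒ ΔT = 133.0 / (129.6×10³ × 17.1×10⁻⁶) = 60.00 K.
T = 18.4 + 60.00 = 78.40 °C.

78.4 °C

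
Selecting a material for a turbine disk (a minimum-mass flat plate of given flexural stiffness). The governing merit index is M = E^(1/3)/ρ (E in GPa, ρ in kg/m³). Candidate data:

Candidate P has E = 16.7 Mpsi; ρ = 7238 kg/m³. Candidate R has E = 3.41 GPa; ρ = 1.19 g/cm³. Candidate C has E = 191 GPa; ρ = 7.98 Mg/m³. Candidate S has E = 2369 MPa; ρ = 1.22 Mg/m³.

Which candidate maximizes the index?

Putting every candidate on a common basis:
  candidate P: E = 115.1 GPa, ρ = 7238 kg/m³
  candidate R: E = 3.410 GPa, ρ = 1190 kg/m³
  candidate C: E = 191.0 GPa, ρ = 7980 kg/m³
  candidate S: E = 2.369 GPa, ρ = 1220 kg/m³
  candidate R: M = 1.26×10⁻³
  candidate S: M = 1.09×10⁻³
  candidate C: M = 0.722×10⁻³
  candidate P: M = 0.672×10⁻³
Candidate R ranks first.

candidate R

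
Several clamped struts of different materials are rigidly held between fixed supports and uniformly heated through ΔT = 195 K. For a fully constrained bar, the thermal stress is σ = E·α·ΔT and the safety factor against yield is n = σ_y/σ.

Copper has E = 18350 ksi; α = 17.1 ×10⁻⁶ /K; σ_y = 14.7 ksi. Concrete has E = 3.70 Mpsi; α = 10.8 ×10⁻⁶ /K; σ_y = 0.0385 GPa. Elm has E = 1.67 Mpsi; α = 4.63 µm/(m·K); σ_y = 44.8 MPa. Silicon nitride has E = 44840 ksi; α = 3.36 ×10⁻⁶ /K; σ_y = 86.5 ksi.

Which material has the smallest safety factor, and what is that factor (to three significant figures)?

Per material, after unit conversion:
  copper: E = 126.5, α = 17.1, σ_y = 101.4 → σ = 422 MPa, n = 0.240
  concrete: E = 25.51, α = 10.8, σ_y = 38.50 → σ = 53.7 MPa, n = 0.717
  elm: E = 11.51, α = 4.63, σ_y = 44.80 → σ = 10.4 MPa, n = 4.31
  silicon nitride: E = 309.2, α = 3.36, σ_y = 596.4 → σ = 203 MPa, n = 2.94
Copper has the lowest safety factor, n = 0.240.

copper, n = 0.240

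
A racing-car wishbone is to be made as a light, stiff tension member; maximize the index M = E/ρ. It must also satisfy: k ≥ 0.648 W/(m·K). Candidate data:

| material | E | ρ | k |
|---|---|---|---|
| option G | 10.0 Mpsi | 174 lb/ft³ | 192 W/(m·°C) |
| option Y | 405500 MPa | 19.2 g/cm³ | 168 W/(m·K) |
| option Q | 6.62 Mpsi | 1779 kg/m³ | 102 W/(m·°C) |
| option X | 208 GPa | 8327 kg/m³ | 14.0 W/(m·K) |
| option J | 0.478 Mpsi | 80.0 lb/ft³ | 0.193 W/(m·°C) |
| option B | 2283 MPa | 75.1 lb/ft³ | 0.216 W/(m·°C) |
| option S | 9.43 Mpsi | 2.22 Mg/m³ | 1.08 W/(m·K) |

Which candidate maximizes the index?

option S

Screen on constraints: k ≥ 0.648 W/(m·K). Survivors: option G, option Y, option Q, option X, option S.
Putting every candidate on a common basis:
  option G: E = 68.95 GPa, ρ = 2787 kg/m³
  option Y: E = 405.5 GPa, ρ = 19200 kg/m³
  option Q: E = 45.64 GPa, ρ = 1779 kg/m³
  option X: E = 208.0 GPa, ρ = 8327 kg/m³
  option S: E = 65.02 GPa, ρ = 2220 kg/m³
  option S: M = 29.3 MN·m/kg
  option Q: M = 25.7 MN·m/kg
  option X: M = 25.0 MN·m/kg
  option G: M = 24.7 MN·m/kg
  option Y: M = 21.1 MN·m/kg
Option S has the largest M.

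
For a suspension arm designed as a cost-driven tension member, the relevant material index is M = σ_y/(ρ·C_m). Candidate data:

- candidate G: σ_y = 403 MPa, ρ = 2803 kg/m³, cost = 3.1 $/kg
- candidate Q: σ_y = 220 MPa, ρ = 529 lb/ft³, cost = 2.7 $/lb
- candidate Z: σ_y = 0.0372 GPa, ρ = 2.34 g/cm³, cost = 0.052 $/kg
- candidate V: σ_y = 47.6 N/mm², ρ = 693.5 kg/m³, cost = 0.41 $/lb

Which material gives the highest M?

candidate Z

Convert each candidate to consistent units, then evaluate M:
  candidate G: σ_y = 403.0 MPa, ρ = 2803 kg/m³, cost = 3.100 $/kg
  candidate Q: σ_y = 220.0 MPa, ρ = 8474 kg/m³, cost = 5.952 $/kg
  candidate Z: σ_y = 37.20 MPa, ρ = 2340 kg/m³, cost = 0.05200 $/kg
  candidate V: σ_y = 47.60 MPa, ρ = 693.5 kg/m³, cost = 0.9039 $/kg
  candidate Z: M = 306 kN·m per $
  candidate V: M = 75.9 kN·m per $
  candidate G: M = 46.4 kN·m per $
  candidate Q: M = 4.36 kN·m per $
Candidate Z has the largest M.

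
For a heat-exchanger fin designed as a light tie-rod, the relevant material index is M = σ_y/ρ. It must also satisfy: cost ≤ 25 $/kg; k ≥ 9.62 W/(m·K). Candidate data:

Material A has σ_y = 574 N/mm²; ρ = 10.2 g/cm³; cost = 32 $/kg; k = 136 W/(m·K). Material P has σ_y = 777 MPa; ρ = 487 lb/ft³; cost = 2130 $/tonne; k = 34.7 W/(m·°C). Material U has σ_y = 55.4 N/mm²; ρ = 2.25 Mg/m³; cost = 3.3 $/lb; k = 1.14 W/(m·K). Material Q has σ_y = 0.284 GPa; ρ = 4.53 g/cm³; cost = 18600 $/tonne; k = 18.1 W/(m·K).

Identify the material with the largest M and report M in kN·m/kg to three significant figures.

material P, M = 99.6 kN·m/kg

Screen on constraints: cost ≤ 25 $/kg; k ≥ 9.62 W/(m·K). Survivors: material P, material Q.
In SI units:
  material P: σ_y = 777.0 MPa, ρ = 7801 kg/m³
  material Q: σ_y = 284.0 MPa, ρ = 4530 kg/m³
  material P: M = 99.6 kN·m/kg
  material Q: M = 62.7 kN·m/kg
The maximum is for material P.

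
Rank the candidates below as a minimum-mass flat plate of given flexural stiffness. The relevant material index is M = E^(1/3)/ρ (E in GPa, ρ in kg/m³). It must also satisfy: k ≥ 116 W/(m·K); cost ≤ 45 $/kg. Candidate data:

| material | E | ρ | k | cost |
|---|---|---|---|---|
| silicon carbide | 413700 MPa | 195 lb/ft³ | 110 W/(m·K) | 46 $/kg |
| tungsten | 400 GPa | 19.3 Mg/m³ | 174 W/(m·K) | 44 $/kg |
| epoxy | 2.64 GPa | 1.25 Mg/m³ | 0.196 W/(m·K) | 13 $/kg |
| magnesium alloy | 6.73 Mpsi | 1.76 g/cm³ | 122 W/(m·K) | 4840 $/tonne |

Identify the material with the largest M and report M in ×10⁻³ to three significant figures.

Screen on constraints: k ≥ 116 W/(m·K); cost ≤ 45 $/kg. Survivors: tungsten, magnesium alloy.
Normalizing units and computing the index:
  tungsten: E = 400.0 GPa, ρ = 19300 kg/m³
  magnesium alloy: E = 46.40 GPa, ρ = 1760 kg/m³
  magnesium alloy: M = 2.04×10⁻³
  tungsten: M = 0.382×10⁻³
The maximum is for magnesium alloy.

magnesium alloy, M = 2.04×10⁻³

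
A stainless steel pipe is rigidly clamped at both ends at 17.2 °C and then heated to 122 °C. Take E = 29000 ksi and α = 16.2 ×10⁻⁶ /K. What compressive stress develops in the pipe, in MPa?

E = 29000 ksi = 199.9 GPa.
ΔT = 104.8 K. Constrained thermal stress σ = E·α·ΔT = 199.9×10³ MPa × 16.2×10⁻⁶ × 104.8 = 339 MPa (compressive).

339 MPa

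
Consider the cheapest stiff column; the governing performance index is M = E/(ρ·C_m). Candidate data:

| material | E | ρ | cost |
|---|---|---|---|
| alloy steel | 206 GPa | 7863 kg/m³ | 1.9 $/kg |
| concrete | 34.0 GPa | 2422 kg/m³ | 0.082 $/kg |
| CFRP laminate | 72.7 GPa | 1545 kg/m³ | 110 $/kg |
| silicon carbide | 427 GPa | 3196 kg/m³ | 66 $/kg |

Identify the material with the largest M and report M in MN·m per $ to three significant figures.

Per-candidate index values:
  concrete: M = 171 MN·m per $
  alloy steel: M = 13.8 MN·m per $
  silicon carbide: M = 2.02 MN·m per $
  CFRP laminate: M = 0.428 MN·m per $
Concrete ranks first.

concrete, M = 171 MN·m per $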